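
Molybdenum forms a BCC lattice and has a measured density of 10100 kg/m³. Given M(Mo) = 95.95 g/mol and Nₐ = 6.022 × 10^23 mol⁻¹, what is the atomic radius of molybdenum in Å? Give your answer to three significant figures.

1.37 Å

For a BCC cell (Z = 2), a³ = Z·M/(N_A·ρ) = 2 × 95.95 / (6.022 × 10²³ × 10.10) = 3.155 × 10^-23 cm³, so a = 3.160 × 10^-8 cm = 3.160 Å.
Atoms touch along the body diagonal, so √3·a = 4r, so r = 0.4330 × a = 1.37 Å.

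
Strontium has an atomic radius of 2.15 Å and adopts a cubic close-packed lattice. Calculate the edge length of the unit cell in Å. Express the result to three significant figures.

In an FCC lattice, atoms touch along the face diagonal, so √2·a = 4r.
a = 4r/√2 = 4 × 2.15 / 1.4142 = 6.08 Å.

6.08 Å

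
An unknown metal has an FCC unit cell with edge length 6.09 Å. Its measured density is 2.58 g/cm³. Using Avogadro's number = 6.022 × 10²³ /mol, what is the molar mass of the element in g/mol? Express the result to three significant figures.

87.7 g/mol

An FCC cell has Z = 4 atoms; a = 6.090 × 10^-8 cm.
M = ρ·N_A·a³/Z = 2.58 × 6.022 × 10²³ × 2.259 × 10^-22 / 4 = 87.7 g/mol.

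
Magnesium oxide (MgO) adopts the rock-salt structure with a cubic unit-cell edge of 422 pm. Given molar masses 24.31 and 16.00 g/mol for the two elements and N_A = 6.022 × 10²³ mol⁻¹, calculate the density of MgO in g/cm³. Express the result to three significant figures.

The rock-salt structure contains Z = 4 formula units per cell; M(MgO) = 24.31 + 16.00 = 40.31 g/mol.
a³ = (4.220 × 10^-8 cm)³ = 7.515 × 10^-23 cm³.
ρ = 4 × 40.31 / (6.022 × 10²³ × 7.515 × 10^-23) = 3.563 g/cm³.

3.56 g/cm³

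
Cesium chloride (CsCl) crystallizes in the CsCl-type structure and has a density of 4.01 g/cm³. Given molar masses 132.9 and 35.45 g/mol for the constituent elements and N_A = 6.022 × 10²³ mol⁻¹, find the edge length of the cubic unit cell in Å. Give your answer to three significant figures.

M(CsCl) = 168.35 g/mol; Z = 1 formula unit per cell.
a³ = Z·M/(N_A·ρ) = 1 × 168.35 / (6.022 × 10²³ × 4.01) = 6.972 × 10^-23 cm³, so a = 4.116 × 10^-8 cm = 4.12 Å.

4.12 Å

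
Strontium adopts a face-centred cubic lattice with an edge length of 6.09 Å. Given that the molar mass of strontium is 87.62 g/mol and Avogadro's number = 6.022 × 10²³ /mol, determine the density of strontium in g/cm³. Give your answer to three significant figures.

An FCC unit cell contains Z = 4 atoms.
Cell volume: a³ = (6.09 Å)³ = (6.090 × 10^-8 cm)³ = 2.259 × 10^-22 cm³.
ρ = Z·M/(N_A·a³) = 4 × 87.62 / (6.022 × 10²³ × 2.259 × 10^-22) = 2.577 g/cm³.

2.58 g/cm³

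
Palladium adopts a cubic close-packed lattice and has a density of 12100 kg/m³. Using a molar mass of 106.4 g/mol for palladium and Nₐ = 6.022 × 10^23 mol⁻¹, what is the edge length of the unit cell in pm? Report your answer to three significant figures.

With Z = 4 atoms per FCC cell, a³ = Z·M/(N_A·ρ) = 4 × 106.4 / (6.022 × 10²³ × 12.10 g/cm³) = 5.841 × 10^-23 cm³.
a = (5.841 × 10^-23)^(1/3) = 3.880 × 10^-8 cm = 388 pm.

388 pm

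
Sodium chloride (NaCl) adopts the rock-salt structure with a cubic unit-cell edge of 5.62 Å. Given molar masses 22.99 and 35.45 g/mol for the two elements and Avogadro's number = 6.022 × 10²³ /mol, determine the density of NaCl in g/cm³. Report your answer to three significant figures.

2.19 g/cm³

The rock-salt structure contains Z = 4 formula units per cell; M(NaCl) = 22.99 + 35.45 = 58.44 g/mol.
a³ = (5.620 × 10^-8 cm)³ = 1.775 × 10^-22 cm³.
ρ = 4 × 58.44 / (6.022 × 10²³ × 1.775 × 10^-22) = 2.187 g/cm³.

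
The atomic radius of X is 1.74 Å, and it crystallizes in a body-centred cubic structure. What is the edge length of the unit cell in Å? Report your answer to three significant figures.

In a BCC lattice, atoms touch along the body diagonal, so √3·a = 4r.
a = 4r/√3 = 4 × 1.74 / 1.7321 = 4.02 Å.

4.02 Å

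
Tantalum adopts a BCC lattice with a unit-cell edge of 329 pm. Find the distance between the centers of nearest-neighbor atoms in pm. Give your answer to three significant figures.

In a BCC structure, atoms touch along the body diagonal, so √3·a = 4r; the nearest-neighbor distance equals 2r = 0.8660·a.
d = 0.8660 × 329 = 285 pm.

285 pm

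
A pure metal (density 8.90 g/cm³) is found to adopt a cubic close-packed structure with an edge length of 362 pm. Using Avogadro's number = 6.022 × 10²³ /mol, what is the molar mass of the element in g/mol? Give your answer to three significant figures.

63.6 g/mol

An FCC cell has Z = 4 atoms; a = 3.620 × 10^-8 cm.
M = ρ·N_A·a³/Z = 8.90 × 6.022 × 10²³ × 4.744 × 10^-23 / 4 = 63.6 g/mol.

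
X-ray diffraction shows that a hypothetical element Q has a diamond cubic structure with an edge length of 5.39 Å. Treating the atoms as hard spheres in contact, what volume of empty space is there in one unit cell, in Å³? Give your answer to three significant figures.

103 Å³

In a diamond cubic lattice nearest neighbors lie along the body diagonal with √3·a = 8r, so r = 0.2165a = 1.167 Å.
V_cell = a³ = 156.6 Å³; V_atoms = 8 × (4/3)πr³ = 53.25 Å³.
Empty space = 156.6 − 53.25 = 103 Å³.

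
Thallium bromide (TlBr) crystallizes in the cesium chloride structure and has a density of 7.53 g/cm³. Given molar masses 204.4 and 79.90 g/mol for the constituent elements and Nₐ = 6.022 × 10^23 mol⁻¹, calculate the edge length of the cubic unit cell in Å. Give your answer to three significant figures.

3.97 Å

M(TlBr) = 284.3 g/mol; Z = 1 formula unit per cell.
a³ = Z·M/(N_A·ρ) = 1 × 284.3 / (6.022 × 10²³ × 7.53) = 6.270 × 10^-23 cm³, so a = 3.973 × 10^-8 cm = 3.97 Å.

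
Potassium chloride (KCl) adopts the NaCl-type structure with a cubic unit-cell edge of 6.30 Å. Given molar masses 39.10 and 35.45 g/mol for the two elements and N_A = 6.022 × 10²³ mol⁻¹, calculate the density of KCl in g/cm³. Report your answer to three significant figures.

The NaCl-type structure contains Z = 4 formula units per cell; M(KCl) = 39.10 + 35.45 = 74.55 g/mol.
a³ = (6.300 × 10^-8 cm)³ = 2.500 × 10^-22 cm³.
ρ = 4 × 74.55 / (6.022 × 10²³ × 2.500 × 10^-22) = 1.980 g/cm³.

1.98 g/cm³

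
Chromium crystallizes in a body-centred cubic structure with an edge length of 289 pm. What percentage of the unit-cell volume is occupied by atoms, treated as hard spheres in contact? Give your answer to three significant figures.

In a BCC lattice atoms touch along the body diagonal, so √3·a = 4r, so r = 0.4330a = 125.1 pm.
Packing fraction = Z·(4/3)πr³ / a³ = 2 × (4/3)π × (125.1)³ / (289)³ = 0.6802 = 68.0%.

68.0%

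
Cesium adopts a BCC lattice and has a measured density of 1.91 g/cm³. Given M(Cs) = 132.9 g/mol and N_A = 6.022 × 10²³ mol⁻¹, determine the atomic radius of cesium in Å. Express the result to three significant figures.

2.66 Å

For a BCC cell (Z = 2), a³ = Z·M/(N_A·ρ) = 2 × 132.9 / (6.022 × 10²³ × 1.910) = 2.311 × 10^-22 cm³, so a = 6.137 × 10^-8 cm = 6.137 Å.
Atoms touch along the body diagonal, so √3·a = 4r, so r = 0.4330 × a = 2.66 Å.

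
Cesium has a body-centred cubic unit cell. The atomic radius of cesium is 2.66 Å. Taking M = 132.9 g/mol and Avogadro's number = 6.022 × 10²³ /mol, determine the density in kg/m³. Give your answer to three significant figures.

1900 kg/m³

In a BCC lattice, atoms touch along the body diagonal, so √3·a = 4r, giving a = 6.143 Å = 6.143 × 10^-8 cm.
With Z = 2, ρ = Z·M/(N_A·a³) = 2 × 132.9 / (6.022 × 10²³ × 2.318 × 10^-22) = 1.904 g/cm³ = 1900 kg/m³.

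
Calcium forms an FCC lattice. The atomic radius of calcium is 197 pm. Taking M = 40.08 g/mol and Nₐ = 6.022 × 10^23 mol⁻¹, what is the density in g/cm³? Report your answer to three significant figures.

In an FCC lattice, atoms touch along the face diagonal, so √2·a = 4r, giving a = 557.2 pm = 5.572 × 10^-8 cm.
With Z = 4, ρ = Z·M/(N_A·a³) = 4 × 40.08 / (6.022 × 10²³ × 1.730 × 10^-22) = 1.539 g/cm³.

1.54 g/cm³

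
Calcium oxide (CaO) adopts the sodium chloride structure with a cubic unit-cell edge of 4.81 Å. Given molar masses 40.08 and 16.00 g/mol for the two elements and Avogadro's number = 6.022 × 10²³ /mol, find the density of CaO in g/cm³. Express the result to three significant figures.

The sodium chloride structure contains Z = 4 formula units per cell; M(CaO) = 40.08 + 16.00 = 56.08 g/mol.
a³ = (4.810 × 10^-8 cm)³ = 1.113 × 10^-22 cm³.
ρ = 4 × 56.08 / (6.022 × 10²³ × 1.113 × 10^-22) = 3.347 g/cm³.

3.35 g/cm³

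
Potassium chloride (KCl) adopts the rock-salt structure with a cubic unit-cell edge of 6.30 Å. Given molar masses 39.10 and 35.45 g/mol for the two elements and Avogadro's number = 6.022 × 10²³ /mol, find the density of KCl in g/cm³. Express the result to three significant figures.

1.98 g/cm³

The rock-salt structure contains Z = 4 formula units per cell; M(KCl) = 39.10 + 35.45 = 74.55 g/mol.
a³ = (6.300 × 10^-8 cm)³ = 2.500 × 10^-22 cm³.
ρ = 4 × 74.55 / (6.022 × 10²³ × 2.500 × 10^-22) = 1.980 g/cm³.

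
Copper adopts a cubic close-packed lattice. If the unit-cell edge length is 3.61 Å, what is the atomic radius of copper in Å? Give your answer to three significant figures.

1.28 Å

In an FCC lattice, atoms touch along the face diagonal, so √2·a = 4r.
r = √2·a/4 = 1.4142 × 3.61 / 4 = 1.28 Å.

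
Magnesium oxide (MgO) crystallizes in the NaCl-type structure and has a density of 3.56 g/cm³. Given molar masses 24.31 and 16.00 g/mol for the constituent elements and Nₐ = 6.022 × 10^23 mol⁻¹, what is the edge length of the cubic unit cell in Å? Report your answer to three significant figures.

M(MgO) = 40.31 g/mol; Z = 4 formula units per cell.
a³ = Z·M/(N_A·ρ) = 4 × 40.31 / (6.022 × 10²³ × 3.56) = 7.521 × 10^-23 cm³, so a = 4.221 × 10^-8 cm = 4.22 Å.

4.22 Å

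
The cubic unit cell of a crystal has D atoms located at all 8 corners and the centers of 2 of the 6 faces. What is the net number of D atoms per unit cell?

2

Corner atoms are shared by 8 cells (1/8 each), face atoms by 2 (1/2 each).
Net atoms = 8 × 1/8 + 2 × 1/2 = 1 + 1 = 2.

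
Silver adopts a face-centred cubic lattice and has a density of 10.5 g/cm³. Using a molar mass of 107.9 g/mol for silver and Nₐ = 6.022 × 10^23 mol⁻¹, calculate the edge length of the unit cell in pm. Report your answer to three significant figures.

409 pm

With Z = 4 atoms per FCC cell, a³ = Z·M/(N_A·ρ) = 4 × 107.9 / (6.022 × 10²³ × 10.50 g/cm³) = 6.826 × 10^-23 cm³.
a = (6.826 × 10^-23)^(1/3) = 4.087 × 10^-8 cm = 409 pm.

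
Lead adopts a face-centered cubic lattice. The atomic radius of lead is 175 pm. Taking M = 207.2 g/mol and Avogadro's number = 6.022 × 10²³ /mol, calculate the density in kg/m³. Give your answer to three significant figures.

In an FCC lattice, atoms touch along the face diagonal, so √2·a = 4r, giving a = 495.0 pm = 4.950 × 10^-8 cm.
With Z = 4, ρ = Z·M/(N_A·a³) = 4 × 207.2 / (6.022 × 10²³ × 1.213 × 10^-22) = 11.35 g/cm³ = 11300 kg/m³.

11300 kg/m³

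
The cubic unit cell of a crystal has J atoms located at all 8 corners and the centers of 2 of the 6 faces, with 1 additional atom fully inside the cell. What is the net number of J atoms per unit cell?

Corner atoms are shared by 8 cells (1/8 each), face atoms by 2 (1/2 each), interior atoms are unshared.
Net atoms = 8 × 1/8 + 2 × 1/2 + 1 = 1 + 1 + 1 = 3.

3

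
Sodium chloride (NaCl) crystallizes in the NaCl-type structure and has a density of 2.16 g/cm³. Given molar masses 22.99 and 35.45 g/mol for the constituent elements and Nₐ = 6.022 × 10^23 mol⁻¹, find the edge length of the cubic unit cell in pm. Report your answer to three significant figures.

M(NaCl) = 58.44 g/mol; Z = 4 formula units per cell.
a³ = Z·M/(N_A·ρ) = 4 × 58.44 / (6.022 × 10²³ × 2.16) = 1.797 × 10^-22 cm³, so a = 5.643 × 10^-8 cm = 564 pm.

564 pm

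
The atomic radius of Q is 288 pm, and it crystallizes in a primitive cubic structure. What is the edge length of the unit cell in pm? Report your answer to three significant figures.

576 pm

In a simple cubic lattice, atoms touch along the cell edge, so a = 2r.
a = 2r = 2 × 288 = 576 pm.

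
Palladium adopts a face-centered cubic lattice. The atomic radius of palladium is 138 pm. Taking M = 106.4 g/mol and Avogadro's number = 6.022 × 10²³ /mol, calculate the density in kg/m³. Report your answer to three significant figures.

In an FCC lattice, atoms touch along the face diagonal, so √2·a = 4r, giving a = 390.3 pm = 3.903 × 10^-8 cm.
With Z = 4, ρ = Z·M/(N_A·a³) = 4 × 106.4 / (6.022 × 10²³ × 5.947 × 10^-23) = 11.88 g/cm³ = 11900 kg/m³.

11900 kg/m³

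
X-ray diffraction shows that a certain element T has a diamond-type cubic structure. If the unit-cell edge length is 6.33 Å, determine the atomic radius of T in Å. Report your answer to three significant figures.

1.37 Å

In a diamond cubic lattice, nearest neighbors lie along the body diagonal with √3·a = 8r.
r = √3·a/8 = 1.7321 × 6.33 / 8 = 1.37 Å.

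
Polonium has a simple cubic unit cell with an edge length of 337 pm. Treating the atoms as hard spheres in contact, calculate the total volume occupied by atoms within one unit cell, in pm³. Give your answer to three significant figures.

In a simple cubic lattice atoms touch along the cell edge, so a = 2r, so r = 0.5000a = 168.5 pm.
V_atoms = Z × (4/3)πr³ = 1 × (4/3)π × (168.5)³ = 2.00 × 10^7 pm³.

2.00 × 10^7 pm³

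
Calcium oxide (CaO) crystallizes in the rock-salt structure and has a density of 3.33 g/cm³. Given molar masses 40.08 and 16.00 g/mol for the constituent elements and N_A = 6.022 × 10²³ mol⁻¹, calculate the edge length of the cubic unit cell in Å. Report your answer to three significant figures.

M(CaO) = 56.08 g/mol; Z = 4 formula units per cell.
a³ = Z·M/(N_A·ρ) = 4 × 56.08 / (6.022 × 10²³ × 3.33) = 1.119 × 10^-22 cm³, so a = 4.818 × 10^-8 cm = 4.82 Å.

4.82 Å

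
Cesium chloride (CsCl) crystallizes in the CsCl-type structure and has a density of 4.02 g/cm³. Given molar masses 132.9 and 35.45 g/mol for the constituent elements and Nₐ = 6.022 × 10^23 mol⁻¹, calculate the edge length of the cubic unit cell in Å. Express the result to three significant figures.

M(CsCl) = 168.35 g/mol; Z = 1 formula unit per cell.
a³ = Z·M/(N_A·ρ) = 1 × 168.35 / (6.022 × 10²³ × 4.02) = 6.954 × 10^-23 cm³, so a = 4.112 × 10^-8 cm = 4.11 Å.

4.11 Å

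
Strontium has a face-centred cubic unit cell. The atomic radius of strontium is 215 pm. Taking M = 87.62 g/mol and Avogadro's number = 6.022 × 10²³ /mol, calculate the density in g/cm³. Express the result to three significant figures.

2.59 g/cm³

In an FCC lattice, atoms touch along the face diagonal, so √2·a = 4r, giving a = 608.1 pm = 6.081 × 10^-8 cm.
With Z = 4, ρ = Z·M/(N_A·a³) = 4 × 87.62 / (6.022 × 10²³ × 2.249 × 10^-22) = 2.588 g/cm³.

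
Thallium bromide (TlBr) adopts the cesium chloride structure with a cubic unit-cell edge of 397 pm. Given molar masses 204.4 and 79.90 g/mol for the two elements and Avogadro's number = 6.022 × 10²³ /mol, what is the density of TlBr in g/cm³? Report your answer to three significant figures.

7.55 g/cm³

The cesium chloride structure contains Z = 1 formula unit per cell; M(TlBr) = 204.4 + 79.90 = 284.3 g/mol.
a³ = (3.970 × 10^-8 cm)³ = 6.257 × 10^-23 cm³.
ρ = 1 × 284.3 / (6.022 × 10²³ × 6.257 × 10^-23) = 7.545 g/cm³.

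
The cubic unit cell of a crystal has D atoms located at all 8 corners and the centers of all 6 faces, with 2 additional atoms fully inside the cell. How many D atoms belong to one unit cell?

Corner atoms are shared by 8 cells (1/8 each), face atoms by 2 (1/2 each), interior atoms are unshared.
Net atoms = 8 × 1/8 + 6 × 1/2 + 2 = 1 + 3 + 2 = 6.

6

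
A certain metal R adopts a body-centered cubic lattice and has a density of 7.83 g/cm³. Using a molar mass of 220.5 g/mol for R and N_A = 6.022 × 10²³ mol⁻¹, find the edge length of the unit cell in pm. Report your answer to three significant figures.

454 pm

With Z = 2 atoms per BCC cell, a³ = Z·M/(N_A·ρ) = 2 × 220.5 / (6.022 × 10²³ × 7.830 g/cm³) = 9.353 × 10^-23 cm³.
a = (9.353 × 10^-23)^(1/3) = 4.539 × 10^-8 cm = 454 pm.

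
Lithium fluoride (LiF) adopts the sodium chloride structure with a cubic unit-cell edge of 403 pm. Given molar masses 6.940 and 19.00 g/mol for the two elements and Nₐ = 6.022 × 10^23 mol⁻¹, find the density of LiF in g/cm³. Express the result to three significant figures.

2.63 g/cm³

The sodium chloride structure contains Z = 4 formula units per cell; M(LiF) = 6.940 + 19.00 = 25.94 g/mol.
a³ = (4.030 × 10^-8 cm)³ = 6.545 × 10^-23 cm³.
ρ = 4 × 25.94 / (6.022 × 10²³ × 6.545 × 10^-23) = 2.633 g/cm³.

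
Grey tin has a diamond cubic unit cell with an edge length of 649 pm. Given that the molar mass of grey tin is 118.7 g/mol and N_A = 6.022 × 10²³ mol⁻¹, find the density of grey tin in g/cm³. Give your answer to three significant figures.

A diamond cubic unit cell contains Z = 8 atoms.
Cell volume: a³ = (649 pm)³ = (6.490 × 10^-8 cm)³ = 2.734 × 10^-22 cm³.
ρ = Z·M/(N_A·a³) = 8 × 118.7 / (6.022 × 10²³ × 2.734 × 10^-22) = 5.769 g/cm³.

5.77 g/cm³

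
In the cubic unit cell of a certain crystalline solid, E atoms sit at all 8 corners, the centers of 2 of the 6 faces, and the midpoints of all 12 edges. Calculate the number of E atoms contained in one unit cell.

Corner atoms are shared by 8 cells (1/8 each), face atoms by 2 (1/2 each), edge atoms by 4 (1/4 each).
Net atoms = 8 × 1/8 + 2 × 1/2 + 12 × 1/4 = 1 + 1 + 3 = 5.

5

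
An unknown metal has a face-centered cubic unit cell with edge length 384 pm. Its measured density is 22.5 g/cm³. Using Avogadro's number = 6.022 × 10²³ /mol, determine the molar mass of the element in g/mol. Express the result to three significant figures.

An FCC cell has Z = 4 atoms; a = 3.840 × 10^-8 cm.
M = ρ·N_A·a³/Z = 22.5 × 6.022 × 10²³ × 5.662 × 10^-23 / 4 = 192 g/mol.

192 g/mol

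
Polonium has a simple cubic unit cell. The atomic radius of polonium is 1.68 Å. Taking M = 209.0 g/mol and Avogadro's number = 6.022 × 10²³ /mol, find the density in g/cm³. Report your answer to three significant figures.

9.15 g/cm³

In a simple cubic lattice, atoms touch along the cell edge, so a = 2r, giving a = 3.360 Å = 3.360 × 10^-8 cm.
With Z = 1, ρ = Z·M/(N_A·a³) = 1 × 209.0 / (6.022 × 10²³ × 3.793 × 10^-23) = 9.149 g/cm³.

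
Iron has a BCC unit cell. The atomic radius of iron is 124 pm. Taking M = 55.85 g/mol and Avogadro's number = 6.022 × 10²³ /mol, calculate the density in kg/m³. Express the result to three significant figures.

In a BCC lattice, atoms touch along the body diagonal, so √3·a = 4r, giving a = 286.4 pm = 2.864 × 10^-8 cm.
With Z = 2, ρ = Z·M/(N_A·a³) = 2 × 55.85 / (6.022 × 10²³ × 2.348 × 10^-23) = 7.899 g/cm³ = 7900 kg/m³.

7900 kg/m³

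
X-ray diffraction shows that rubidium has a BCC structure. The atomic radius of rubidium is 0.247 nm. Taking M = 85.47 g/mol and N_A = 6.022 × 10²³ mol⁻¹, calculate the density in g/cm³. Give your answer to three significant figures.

1.53 g/cm³

In a BCC lattice, atoms touch along the body diagonal, so √3·a = 4r, giving a = 0.5704 nm = 5.704 × 10^-8 cm.
With Z = 2, ρ = Z·M/(N_A·a³) = 2 × 85.47 / (6.022 × 10²³ × 1.856 × 10^-22) = 1.529 g/cm³.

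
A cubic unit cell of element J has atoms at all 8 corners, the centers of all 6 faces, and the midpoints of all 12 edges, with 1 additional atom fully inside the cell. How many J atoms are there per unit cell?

Corner atoms are shared by 8 cells (1/8 each), face atoms by 2 (1/2 each), edge atoms by 4 (1/4 each), interior atoms are unshared.
Net atoms = 8 × 1/8 + 6 × 1/2 + 12 × 1/4 + 1 = 1 + 3 + 3 + 1 = 8.

8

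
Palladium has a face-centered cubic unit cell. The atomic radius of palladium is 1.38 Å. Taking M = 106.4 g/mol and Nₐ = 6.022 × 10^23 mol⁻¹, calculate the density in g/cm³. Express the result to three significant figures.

11.9 g/cm³

In an FCC lattice, atoms touch along the face diagonal, so √2·a = 4r, giving a = 3.903 Å = 3.903 × 10^-8 cm.
With Z = 4, ρ = Z·M/(N_A·a³) = 4 × 106.4 / (6.022 × 10²³ × 5.947 × 10^-23) = 11.88 g/cm³.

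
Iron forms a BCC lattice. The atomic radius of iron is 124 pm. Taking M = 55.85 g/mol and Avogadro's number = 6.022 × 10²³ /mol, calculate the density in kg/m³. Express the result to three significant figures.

7900 kg/m³

In a BCC lattice, atoms touch along the body diagonal, so √3·a = 4r, giving a = 286.4 pm = 2.864 × 10^-8 cm.
With Z = 2, ρ = Z·M/(N_A·a³) = 2 × 55.85 / (6.022 × 10²³ × 2.348 × 10^-23) = 7.899 g/cm³ = 7900 kg/m³.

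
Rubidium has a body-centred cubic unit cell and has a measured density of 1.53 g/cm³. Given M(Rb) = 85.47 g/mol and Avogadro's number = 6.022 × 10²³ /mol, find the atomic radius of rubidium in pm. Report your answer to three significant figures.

247 pm

For a BCC cell (Z = 2), a³ = Z·M/(N_A·ρ) = 2 × 85.47 / (6.022 × 10²³ × 1.530) = 1.855 × 10^-22 cm³, so a = 5.703 × 10^-8 cm = 570.3 pm.
Atoms touch along the body diagonal, so √3·a = 4r, so r = 0.4330 × a = 247 pm.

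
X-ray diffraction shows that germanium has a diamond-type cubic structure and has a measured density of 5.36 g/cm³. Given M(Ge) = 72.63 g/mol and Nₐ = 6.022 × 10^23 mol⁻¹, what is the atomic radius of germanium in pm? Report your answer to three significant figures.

122 pm

For a diamond cubic cell (Z = 8), a³ = Z·M/(N_A·ρ) = 8 × 72.63 / (6.022 × 10²³ × 5.360) = 1.800 × 10^-22 cm³, so a = 5.646 × 10^-8 cm = 564.6 pm.
Nearest neighbors lie along the body diagonal with √3·a = 8r, so r = 0.2165 × a = 122 pm.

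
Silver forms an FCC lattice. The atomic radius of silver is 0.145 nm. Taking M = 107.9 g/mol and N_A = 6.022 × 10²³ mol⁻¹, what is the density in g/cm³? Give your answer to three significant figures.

In an FCC lattice, atoms touch along the face diagonal, so √2·a = 4r, giving a = 0.4101 nm = 4.101 × 10^-8 cm.
With Z = 4, ρ = Z·M/(N_A·a³) = 4 × 107.9 / (6.022 × 10²³ × 6.898 × 10^-23) = 10.39 g/cm³.

10.4 g/cm³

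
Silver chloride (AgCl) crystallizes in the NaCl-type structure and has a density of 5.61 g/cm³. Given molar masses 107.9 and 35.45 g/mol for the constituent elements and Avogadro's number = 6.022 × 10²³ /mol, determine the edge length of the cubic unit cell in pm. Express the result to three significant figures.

M(AgCl) = 143.35 g/mol; Z = 4 formula units per cell.
a³ = Z·M/(N_A·ρ) = 4 × 143.35 / (6.022 × 10²³ × 5.61) = 1.697 × 10^-22 cm³, so a = 5.537 × 10^-8 cm = 554 pm.

554 pm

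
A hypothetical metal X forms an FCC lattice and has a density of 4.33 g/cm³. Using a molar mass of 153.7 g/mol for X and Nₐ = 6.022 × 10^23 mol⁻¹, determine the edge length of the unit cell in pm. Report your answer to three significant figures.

618 pm

With Z = 4 atoms per FCC cell, a³ = Z·M/(N_A·ρ) = 4 × 153.7 / (6.022 × 10²³ × 4.330 g/cm³) = 2.358 × 10^-22 cm³.
a = (2.358 × 10^-22)^(1/3) = 6.178 × 10^-8 cm = 618 pm.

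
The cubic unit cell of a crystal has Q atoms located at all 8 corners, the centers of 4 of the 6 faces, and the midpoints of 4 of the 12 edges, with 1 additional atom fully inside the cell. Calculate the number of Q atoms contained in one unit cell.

5

Corner atoms are shared by 8 cells (1/8 each), face atoms by 2 (1/2 each), edge atoms by 4 (1/4 each), interior atoms are unshared.
Net atoms = 8 × 1/8 + 4 × 1/2 + 4 × 1/4 + 1 = 1 + 2 + 1 + 1 = 5.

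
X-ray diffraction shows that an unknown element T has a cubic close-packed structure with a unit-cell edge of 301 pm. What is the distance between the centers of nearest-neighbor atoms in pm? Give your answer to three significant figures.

In an FCC structure, atoms touch along the face diagonal, so √2·a = 4r; the nearest-neighbor distance equals 2r = 0.7071·a.
d = 0.7071 × 301 = 213 pm.

213 pm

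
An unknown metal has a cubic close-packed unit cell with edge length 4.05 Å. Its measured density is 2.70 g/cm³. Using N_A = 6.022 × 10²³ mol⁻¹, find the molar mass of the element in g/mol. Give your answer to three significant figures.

An FCC cell has Z = 4 atoms; a = 4.050 × 10^-8 cm.
M = ρ·N_A·a³/Z = 2.70 × 6.022 × 10²³ × 6.643 × 10^-23 / 4 = 27.0 g/mol.

27.0 g/mol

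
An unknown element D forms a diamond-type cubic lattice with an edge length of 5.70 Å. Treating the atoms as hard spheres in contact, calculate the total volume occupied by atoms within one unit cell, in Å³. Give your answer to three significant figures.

In a diamond cubic lattice nearest neighbors lie along the body diagonal with √3·a = 8r, so r = 0.2165a = 1.234 Å.
V_atoms = Z × (4/3)πr³ = 8 × (4/3)π × (1.234)³ = 63.0 Å³.

63.0 Å³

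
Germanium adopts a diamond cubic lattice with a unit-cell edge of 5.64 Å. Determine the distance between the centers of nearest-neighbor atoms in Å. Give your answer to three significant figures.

In a diamond cubic structure, nearest neighbors lie along the body diagonal with √3·a = 8r; the nearest-neighbor distance equals 2r = 0.4330·a.
d = 0.4330 × 5.64 = 2.44 Å.

2.44 Å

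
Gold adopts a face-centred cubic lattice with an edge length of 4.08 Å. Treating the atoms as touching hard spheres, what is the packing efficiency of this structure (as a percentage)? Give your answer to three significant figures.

In an FCC lattice atoms touch along the face diagonal, so √2·a = 4r, so r = 0.3536a = 1.442 Å.
Packing fraction = Z·(4/3)πr³ / a³ = 4 × (4/3)π × (1.442)³ / (4.08)³ = 0.7405 = 74.0%.

74.0%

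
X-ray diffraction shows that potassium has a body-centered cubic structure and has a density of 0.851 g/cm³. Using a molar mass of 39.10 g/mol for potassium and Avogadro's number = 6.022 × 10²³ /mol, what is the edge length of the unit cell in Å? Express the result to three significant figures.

5.34 Å

With Z = 2 atoms per BCC cell, a³ = Z·M/(N_A·ρ) = 2 × 39.10 / (6.022 × 10²³ × 0.8510 g/cm³) = 1.526 × 10^-22 cm³.
a = (1.526 × 10^-22)^(1/3) = 5.344 × 10^-8 cm = 5.34 Å.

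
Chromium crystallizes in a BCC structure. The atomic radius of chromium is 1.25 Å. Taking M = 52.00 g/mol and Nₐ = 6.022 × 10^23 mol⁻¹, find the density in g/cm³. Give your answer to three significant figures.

In a BCC lattice, atoms touch along the body diagonal, so √3·a = 4r, giving a = 2.887 Å = 2.887 × 10^-8 cm.
With Z = 2, ρ = Z·M/(N_A·a³) = 2 × 52.00 / (6.022 × 10²³ × 2.406 × 10^-23) = 7.179 g/cm³.

7.18 g/cm³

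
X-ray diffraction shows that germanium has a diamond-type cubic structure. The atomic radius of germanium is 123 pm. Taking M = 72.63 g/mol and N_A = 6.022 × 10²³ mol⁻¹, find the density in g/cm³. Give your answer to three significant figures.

5.26 g/cm³

In a diamond cubic lattice, nearest neighbors lie along the body diagonal with √3·a = 8r, giving a = 568.1 pm = 5.681 × 10^-8 cm.
With Z = 8, ρ = Z·M/(N_A·a³) = 8 × 72.63 / (6.022 × 10²³ × 1.834 × 10^-22) = 5.262 g/cm³.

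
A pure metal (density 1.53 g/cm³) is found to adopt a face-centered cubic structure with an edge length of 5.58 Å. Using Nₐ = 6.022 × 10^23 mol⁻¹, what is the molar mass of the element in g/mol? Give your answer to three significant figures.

An FCC cell has Z = 4 atoms; a = 5.580 × 10^-8 cm.
M = ρ·N_A·a³/Z = 1.53 × 6.022 × 10²³ × 1.737 × 10^-22 / 4 = 40.0 g/mol.

40.0 g/mol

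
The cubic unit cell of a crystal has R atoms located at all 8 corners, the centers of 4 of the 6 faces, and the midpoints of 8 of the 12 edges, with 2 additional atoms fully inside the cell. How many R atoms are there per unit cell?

Corner atoms are shared by 8 cells (1/8 each), face atoms by 2 (1/2 each), edge atoms by 4 (1/4 each), interior atoms are unshared.
Net atoms = 8 × 1/8 + 4 × 1/2 + 8 × 1/4 + 2 = 1 + 2 + 2 + 2 = 7.

7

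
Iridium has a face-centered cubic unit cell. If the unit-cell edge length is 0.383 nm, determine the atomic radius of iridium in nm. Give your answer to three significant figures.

0.135 nm

In an FCC lattice, atoms touch along the face diagonal, so √2·a = 4r.
r = √2·a/4 = 1.4142 × 0.383 / 4 = 0.135 nm.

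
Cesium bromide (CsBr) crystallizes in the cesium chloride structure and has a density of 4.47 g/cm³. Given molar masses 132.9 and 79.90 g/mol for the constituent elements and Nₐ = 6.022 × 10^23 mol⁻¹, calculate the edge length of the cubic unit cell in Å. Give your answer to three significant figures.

M(CsBr) = 212.8 g/mol; Z = 1 formula unit per cell.
a³ = Z·M/(N_A·ρ) = 1 × 212.8 / (6.022 × 10²³ × 4.47) = 7.905 × 10^-23 cm³, so a = 4.292 × 10^-8 cm = 4.29 Å.

4.29 Å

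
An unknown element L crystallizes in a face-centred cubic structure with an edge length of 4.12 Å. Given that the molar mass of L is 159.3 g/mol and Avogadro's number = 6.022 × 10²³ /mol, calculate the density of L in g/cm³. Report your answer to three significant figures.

15.1 g/cm³

An FCC unit cell contains Z = 4 atoms.
Cell volume: a³ = (4.12 Å)³ = (4.120 × 10^-8 cm)³ = 6.993 × 10^-23 cm³.
ρ = Z·M/(N_A·a³) = 4 × 159.3 / (6.022 × 10²³ × 6.993 × 10^-23) = 15.13 g/cm³.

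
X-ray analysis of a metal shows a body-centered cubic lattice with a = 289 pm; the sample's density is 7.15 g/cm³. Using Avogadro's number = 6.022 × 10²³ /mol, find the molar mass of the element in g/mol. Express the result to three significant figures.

52.0 g/mol

A BCC cell has Z = 2 atoms; a = 2.890 × 10^-8 cm.
M = ρ·N_A·a³/Z = 7.15 × 6.022 × 10²³ × 2.414 × 10^-23 / 2 = 52.0 g/mol.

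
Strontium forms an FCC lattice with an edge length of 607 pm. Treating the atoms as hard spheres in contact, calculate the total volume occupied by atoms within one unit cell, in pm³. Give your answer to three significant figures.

1.66 × 10^8 pm³

In an FCC lattice atoms touch along the face diagonal, so √2·a = 4r, so r = 0.3536a = 214.6 pm.
V_atoms = Z × (4/3)πr³ = 4 × (4/3)π × (214.6)³ = 1.66 × 10^8 pm³.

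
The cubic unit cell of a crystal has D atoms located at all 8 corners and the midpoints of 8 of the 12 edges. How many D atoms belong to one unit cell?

3

Corner atoms are shared by 8 cells (1/8 each), edge atoms by 4 (1/4 each).
Net atoms = 8 × 1/8 + 8 × 1/4 = 1 + 2 = 3.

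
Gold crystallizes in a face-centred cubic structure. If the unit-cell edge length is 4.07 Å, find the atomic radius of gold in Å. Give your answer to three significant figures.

In an FCC lattice, atoms touch along the face diagonal, so √2·a = 4r.
r = √2·a/4 = 1.4142 × 4.07 / 4 = 1.44 Å.

1.44 Å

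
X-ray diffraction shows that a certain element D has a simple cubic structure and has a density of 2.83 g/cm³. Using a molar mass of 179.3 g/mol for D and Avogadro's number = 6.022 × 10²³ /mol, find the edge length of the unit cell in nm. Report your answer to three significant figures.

0.472 nm

With Z = 1 atom per simple cubic cell, a³ = Z·M/(N_A·ρ) = 1 × 179.3 / (6.022 × 10²³ × 2.830 g/cm³) = 1.052 × 10^-22 cm³.
a = (1.052 × 10^-22)^(1/3) = 4.721 × 10^-8 cm = 0.472 nm.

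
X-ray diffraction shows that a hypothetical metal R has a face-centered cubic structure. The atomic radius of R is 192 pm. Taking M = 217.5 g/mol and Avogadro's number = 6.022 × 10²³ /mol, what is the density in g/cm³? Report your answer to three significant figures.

In an FCC lattice, atoms touch along the face diagonal, so √2·a = 4r, giving a = 543.1 pm = 5.431 × 10^-8 cm.
With Z = 4, ρ = Z·M/(N_A·a³) = 4 × 217.5 / (6.022 × 10²³ × 1.602 × 10^-22) = 9.021 g/cm³.

9.02 g/cm³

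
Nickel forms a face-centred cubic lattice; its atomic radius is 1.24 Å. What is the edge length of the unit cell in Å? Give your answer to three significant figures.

In an FCC lattice, atoms touch along the face diagonal, so √2·a = 4r.
a = 4r/√2 = 4 × 1.24 / 1.4142 = 3.51 Å.

3.51 Å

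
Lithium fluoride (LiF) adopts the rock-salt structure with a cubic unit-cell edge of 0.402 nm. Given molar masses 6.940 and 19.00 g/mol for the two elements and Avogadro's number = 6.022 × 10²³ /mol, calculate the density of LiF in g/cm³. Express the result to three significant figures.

2.65 g/cm³

The rock-salt structure contains Z = 4 formula units per cell; M(LiF) = 6.940 + 19.00 = 25.94 g/mol.
a³ = (4.020 × 10^-8 cm)³ = 6.496 × 10^-23 cm³.
ρ = 4 × 25.94 / (6.022 × 10²³ × 6.496 × 10^-23) = 2.652 g/cm³.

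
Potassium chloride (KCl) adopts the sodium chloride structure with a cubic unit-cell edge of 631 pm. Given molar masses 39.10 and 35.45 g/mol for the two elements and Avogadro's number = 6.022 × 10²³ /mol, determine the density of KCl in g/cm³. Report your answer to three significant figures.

1.97 g/cm³

The sodium chloride structure contains Z = 4 formula units per cell; M(KCl) = 39.10 + 35.45 = 74.55 g/mol.
a³ = (6.310 × 10^-8 cm)³ = 2.512 × 10^-22 cm³.
ρ = 4 × 74.55 / (6.022 × 10²³ × 2.512 × 10^-22) = 1.971 g/cm³.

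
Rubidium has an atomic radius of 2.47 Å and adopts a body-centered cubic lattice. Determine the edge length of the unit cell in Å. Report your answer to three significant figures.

In a BCC lattice, atoms touch along the body diagonal, so √3·a = 4r.
a = 4r/√3 = 4 × 2.47 / 1.7321 = 5.70 Å.

5.70 Å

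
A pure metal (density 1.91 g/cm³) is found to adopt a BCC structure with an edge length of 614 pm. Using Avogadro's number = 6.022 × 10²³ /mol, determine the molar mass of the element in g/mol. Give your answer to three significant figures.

A BCC cell has Z = 2 atoms; a = 6.140 × 10^-8 cm.
M = ρ·N_A·a³/Z = 1.91 × 6.022 × 10²³ × 2.315 × 10^-22 / 2 = 133 g/mol.

133 g/mol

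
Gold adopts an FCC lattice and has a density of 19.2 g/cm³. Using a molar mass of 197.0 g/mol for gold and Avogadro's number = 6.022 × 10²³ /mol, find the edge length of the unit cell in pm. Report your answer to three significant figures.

With Z = 4 atoms per FCC cell, a³ = Z·M/(N_A·ρ) = 4 × 197.0 / (6.022 × 10²³ × 19.20 g/cm³) = 6.815 × 10^-23 cm³.
a = (6.815 × 10^-23)^(1/3) = 4.085 × 10^-8 cm = 408 pm.

408 pm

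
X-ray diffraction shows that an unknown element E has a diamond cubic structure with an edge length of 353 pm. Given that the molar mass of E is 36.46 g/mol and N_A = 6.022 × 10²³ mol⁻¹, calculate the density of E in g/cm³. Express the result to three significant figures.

A diamond cubic unit cell contains Z = 8 atoms.
Cell volume: a³ = (353 pm)³ = (3.530 × 10^-8 cm)³ = 4.399 × 10^-23 cm³.
ρ = Z·M/(N_A·a³) = 8 × 36.46 / (6.022 × 10²³ × 4.399 × 10^-23) = 11.01 g/cm³.

11.0 g/cm³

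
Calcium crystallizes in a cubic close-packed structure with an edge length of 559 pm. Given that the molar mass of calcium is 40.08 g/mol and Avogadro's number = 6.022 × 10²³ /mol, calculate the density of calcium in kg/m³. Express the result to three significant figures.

1520 kg/m³

An FCC unit cell contains Z = 4 atoms.
Cell volume: a³ = (559 pm)³ = (5.590 × 10^-8 cm)³ = 1.747 × 10^-22 cm³.
ρ = Z·M/(N_A·a³) = 4 × 40.08 / (6.022 × 10²³ × 1.747 × 10^-22) = 1.524 g/cm³ = 1520 kg/m³.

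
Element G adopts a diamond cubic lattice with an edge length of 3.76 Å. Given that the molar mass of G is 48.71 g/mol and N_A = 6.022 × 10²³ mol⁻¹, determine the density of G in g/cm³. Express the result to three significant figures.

A diamond cubic unit cell contains Z = 8 atoms.
Cell volume: a³ = (3.76 Å)³ = (3.760 × 10^-8 cm)³ = 5.316 × 10^-23 cm³.
ρ = Z·M/(N_A·a³) = 8 × 48.71 / (6.022 × 10²³ × 5.316 × 10^-23) = 12.17 g/cm³.

12.2 g/cm³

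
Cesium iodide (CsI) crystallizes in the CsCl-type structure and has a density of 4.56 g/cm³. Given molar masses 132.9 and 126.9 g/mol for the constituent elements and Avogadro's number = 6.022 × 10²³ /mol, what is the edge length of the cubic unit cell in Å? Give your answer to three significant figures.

M(CsI) = 259.8 g/mol; Z = 1 formula unit per cell.
a³ = Z·M/(N_A·ρ) = 1 × 259.8 / (6.022 × 10²³ × 4.56) = 9.461 × 10^-23 cm³, so a = 4.557 × 10^-8 cm = 4.56 Å.

4.56 Å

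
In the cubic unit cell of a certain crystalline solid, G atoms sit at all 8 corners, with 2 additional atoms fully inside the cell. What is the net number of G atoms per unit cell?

3

Corner atoms are shared by 8 cells (1/8 each), interior atoms are unshared.
Net atoms = 8 × 1/8 + 2 = 1 + 2 = 3.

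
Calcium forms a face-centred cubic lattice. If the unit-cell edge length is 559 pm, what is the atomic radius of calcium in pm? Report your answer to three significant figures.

198 pm

In an FCC lattice, atoms touch along the face diagonal, so √2·a = 4r.
r = √2·a/4 = 1.4142 × 559 / 4 = 198 pm.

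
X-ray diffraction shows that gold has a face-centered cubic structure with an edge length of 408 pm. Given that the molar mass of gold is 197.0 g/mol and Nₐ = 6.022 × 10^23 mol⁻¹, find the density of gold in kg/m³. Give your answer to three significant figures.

An FCC unit cell contains Z = 4 atoms.
Cell volume: a³ = (408 pm)³ = (4.080 × 10^-8 cm)³ = 6.792 × 10^-23 cm³.
ρ = Z·M/(N_A·a³) = 4 × 197.0 / (6.022 × 10²³ × 6.792 × 10^-23) = 19.27 g/cm³ = 19300 kg/m³.

19300 kg/m³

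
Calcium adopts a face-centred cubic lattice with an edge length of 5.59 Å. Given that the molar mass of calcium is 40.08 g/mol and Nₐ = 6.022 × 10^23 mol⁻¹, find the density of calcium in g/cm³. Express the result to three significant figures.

An FCC unit cell contains Z = 4 atoms.
Cell volume: a³ = (5.59 Å)³ = (5.590 × 10^-8 cm)³ = 1.747 × 10^-22 cm³.
ρ = Z·M/(N_A·a³) = 4 × 40.08 / (6.022 × 10²³ × 1.747 × 10^-22) = 1.524 g/cm³.

1.52 g/cm³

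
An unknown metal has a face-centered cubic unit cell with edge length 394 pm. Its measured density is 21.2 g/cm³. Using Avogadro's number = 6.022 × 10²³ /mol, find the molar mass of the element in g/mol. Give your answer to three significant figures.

195 g/mol

An FCC cell has Z = 4 atoms; a = 3.940 × 10^-8 cm.
M = ρ·N_A·a³/Z = 21.2 × 6.022 × 10²³ × 6.116 × 10^-23 / 4 = 195 g/mol.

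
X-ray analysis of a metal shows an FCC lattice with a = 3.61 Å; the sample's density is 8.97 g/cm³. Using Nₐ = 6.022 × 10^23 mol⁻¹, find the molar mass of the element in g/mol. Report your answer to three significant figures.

An FCC cell has Z = 4 atoms; a = 3.610 × 10^-8 cm.
M = ρ·N_A·a³/Z = 8.97 × 6.022 × 10²³ × 4.705 × 10^-23 / 4 = 63.5 g/mol.

63.5 g/mol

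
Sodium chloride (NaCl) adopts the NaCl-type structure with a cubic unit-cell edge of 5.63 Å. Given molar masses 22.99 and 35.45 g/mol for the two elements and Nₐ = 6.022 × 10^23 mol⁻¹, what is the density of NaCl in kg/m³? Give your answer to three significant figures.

The NaCl-type structure contains Z = 4 formula units per cell; M(NaCl) = 22.99 + 35.45 = 58.44 g/mol.
a³ = (5.630 × 10^-8 cm)³ = 1.785 × 10^-22 cm³.
ρ = 4 × 58.44 / (6.022 × 10²³ × 1.785 × 10^-22) = 2.175 g/cm³ = 2180 kg/m³.

2180 kg/m³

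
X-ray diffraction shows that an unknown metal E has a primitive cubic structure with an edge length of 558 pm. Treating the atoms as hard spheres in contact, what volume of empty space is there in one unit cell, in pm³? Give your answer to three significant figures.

8.28 × 10^7 pm³

In a simple cubic lattice atoms touch along the cell edge, so a = 2r, so r = 0.5000a = 279.0 pm.
V_cell = a³ = 1.737 × 10^8 pm³; V_atoms = 1 × (4/3)πr³ = 9.097 × 10^7 pm³.
Empty space = 1.737 × 10^8 − 9.097 × 10^7 = 8.28 × 10^7 pm³.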